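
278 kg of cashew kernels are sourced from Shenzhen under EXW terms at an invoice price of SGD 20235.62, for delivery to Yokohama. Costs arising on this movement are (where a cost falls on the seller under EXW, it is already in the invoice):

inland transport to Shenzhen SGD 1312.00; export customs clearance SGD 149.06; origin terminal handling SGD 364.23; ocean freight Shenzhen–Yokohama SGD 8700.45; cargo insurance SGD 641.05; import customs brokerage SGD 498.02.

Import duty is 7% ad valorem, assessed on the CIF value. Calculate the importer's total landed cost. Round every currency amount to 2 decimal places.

Total landed cost: SGD 34098.60

EXW: the seller makes goods available at their premises; the buyer bears all onward costs.
CIF value = EXW price + inland to port + export clearance + origin terminal + freight + insurance = 20235.62 + 1312.00 + 149.06 + 364.23 + 8700.45 + 641.05 = 31402.41
Import duty = 31402.41 × 7% = 2198.17
Buyer bears: inland to port 1312.00 + export clearance 149.06 + origin terminal 364.23 + freight 8700.45 + insurance 641.05 + brokerage 498.02 + duty 2198.17 = 13862.98
Landed cost = invoice 20235.62 + 13862.98 = 34098.60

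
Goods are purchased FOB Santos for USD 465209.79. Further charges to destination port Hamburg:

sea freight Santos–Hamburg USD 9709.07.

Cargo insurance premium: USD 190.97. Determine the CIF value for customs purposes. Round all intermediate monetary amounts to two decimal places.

CIF = FOB price + freight + insurance
CIF = 465209.79 + 9709.07 + 190.97 = 475109.83

CIF value: USD 475109.83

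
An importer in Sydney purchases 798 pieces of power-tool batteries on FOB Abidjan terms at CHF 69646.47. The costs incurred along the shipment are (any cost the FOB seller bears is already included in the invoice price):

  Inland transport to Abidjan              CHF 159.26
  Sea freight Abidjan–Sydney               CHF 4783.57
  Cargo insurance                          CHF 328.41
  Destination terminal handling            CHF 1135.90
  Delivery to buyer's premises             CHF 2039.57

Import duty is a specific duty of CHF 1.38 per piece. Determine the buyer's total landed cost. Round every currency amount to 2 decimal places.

FOB: the seller bears costs until goods are on board at the origin port; the buyer bears freight, insurance and all costs thereafter.
Already in the invoice (seller's account under FOB): inland to port — exclude.
CIF value = FOB price + freight + insurance = 69646.47 + 4783.57 + 328.41 = 74758.45
Import duty = 798 × 1.38 = 1101.24
Buyer bears: freight 4783.57 + insurance 328.41 + destination terminal 1135.90 + delivery 2039.57 + duty 1101.24 = 9388.69
Landed cost = invoice 69646.47 + 9388.69 = 79035.16

Total landed cost: CHF 79035.16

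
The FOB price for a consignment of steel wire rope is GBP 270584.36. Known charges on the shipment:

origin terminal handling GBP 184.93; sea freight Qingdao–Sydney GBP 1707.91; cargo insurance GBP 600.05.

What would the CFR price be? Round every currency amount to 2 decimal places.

Not relevant to the conversion: origin terminal — on the seller under both FOB and CFR; already in the FOB price and stays in the CFR price. insurance — on the buyer under both terms; not part of either seller's price.
From FOB to CFR, the seller additionally bears: freight.
CFR price = 270584.36 + 1707.91 = 272292.27

CFR price: GBP 272292.27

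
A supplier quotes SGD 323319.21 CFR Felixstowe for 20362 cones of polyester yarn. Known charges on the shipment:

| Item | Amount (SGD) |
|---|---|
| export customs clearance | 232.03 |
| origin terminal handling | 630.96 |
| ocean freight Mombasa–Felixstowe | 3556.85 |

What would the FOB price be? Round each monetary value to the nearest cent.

Not relevant to the conversion: origin terminal, export clearance — on the seller under both CFR and FOB; already in the CFR price and stays in the FOB price.
From CFR to FOB, the seller no longer bears: freight.
FOB price = 323319.21 − 3556.85 = 319762.36

FOB price: SGD 319762.36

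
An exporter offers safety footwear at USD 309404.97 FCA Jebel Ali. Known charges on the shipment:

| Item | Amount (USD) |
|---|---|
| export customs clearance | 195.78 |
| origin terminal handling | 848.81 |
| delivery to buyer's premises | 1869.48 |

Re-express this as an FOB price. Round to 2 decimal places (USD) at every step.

FOB price: USD 310253.78

Not relevant to the conversion: export clearance — on the seller under both FCA and FOB; already in the FCA price and stays in the FOB price. delivery — on the buyer under both terms; not part of either seller's price.
From FCA to FOB, the seller additionally bears: origin terminal.
FOB price = 309404.97 + 848.81 = 310253.78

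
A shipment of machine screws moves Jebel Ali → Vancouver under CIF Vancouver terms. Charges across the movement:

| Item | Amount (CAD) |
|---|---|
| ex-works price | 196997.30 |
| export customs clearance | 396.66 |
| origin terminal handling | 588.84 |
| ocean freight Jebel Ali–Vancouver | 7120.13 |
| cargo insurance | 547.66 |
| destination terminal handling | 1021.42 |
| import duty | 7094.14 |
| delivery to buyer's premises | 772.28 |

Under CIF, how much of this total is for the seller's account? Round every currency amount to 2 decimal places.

CIF: the seller pays costs through ocean freight and marine insurance to the destination port.
Seller's account: goods 196997.30 + export clearance 396.66 + origin terminal 588.84 + freight 7120.13 + insurance 547.66 = 205650.59
Buyer's account: destination terminal 1021.42 + duty 7094.14 + delivery 772.28 = 8887.84

Seller's account: CAD 205650.59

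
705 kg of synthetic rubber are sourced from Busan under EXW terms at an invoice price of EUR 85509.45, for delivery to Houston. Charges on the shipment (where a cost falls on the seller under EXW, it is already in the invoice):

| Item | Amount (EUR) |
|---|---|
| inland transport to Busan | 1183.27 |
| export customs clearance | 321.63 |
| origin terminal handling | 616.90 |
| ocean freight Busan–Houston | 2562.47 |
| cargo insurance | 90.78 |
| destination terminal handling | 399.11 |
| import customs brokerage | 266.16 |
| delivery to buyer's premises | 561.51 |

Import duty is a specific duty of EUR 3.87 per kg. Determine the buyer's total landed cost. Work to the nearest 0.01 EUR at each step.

Total landed cost: EUR 94239.63

EXW: the seller makes goods available at their premises; the buyer bears all onward costs.
CIF value = EXW price + inland to port + export clearance + origin terminal + freight + insurance = 85509.45 + 1183.27 + 321.63 + 616.90 + 2562.47 + 90.78 = 90284.50
Import duty = 705 × 3.87 = 2728.35
Buyer bears: inland to port 1183.27 + export clearance 321.63 + origin terminal 616.90 + freight 2562.47 + insurance 90.78 + destination terminal 399.11 + brokerage 266.16 + delivery 561.51 + duty 2728.35 = 8730.18
Landed cost = invoice 85509.45 + 8730.18 = 94239.63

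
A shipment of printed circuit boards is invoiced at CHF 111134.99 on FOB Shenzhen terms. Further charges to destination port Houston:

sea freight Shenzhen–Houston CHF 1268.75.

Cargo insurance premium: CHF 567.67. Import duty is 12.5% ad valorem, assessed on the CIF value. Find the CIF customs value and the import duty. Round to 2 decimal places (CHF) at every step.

CIF = FOB price + freight + insurance
CIF = 111134.99 + 1268.75 + 567.67 = 112971.41
Import duty = 112971.41 × 12.5% = 14121.43

CIF value: CHF 112971.41; import duty: CHF 14121.43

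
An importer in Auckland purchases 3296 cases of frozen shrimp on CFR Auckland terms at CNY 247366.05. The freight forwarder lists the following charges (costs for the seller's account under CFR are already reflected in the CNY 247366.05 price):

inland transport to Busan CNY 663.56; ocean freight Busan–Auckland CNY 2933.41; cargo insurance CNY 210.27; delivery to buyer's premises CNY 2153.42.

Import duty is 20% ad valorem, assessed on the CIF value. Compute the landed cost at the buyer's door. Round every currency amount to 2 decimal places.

Total landed cost: CNY 299245.00

CFR: the seller pays costs through ocean freight to the destination port, but not insurance.
Already in the invoice (seller's account under CFR): inland to port, freight — exclude.
CIF value = CFR price + insurance = 247366.05 + 210.27 = 247576.32
Import duty = 247576.32 × 20% = 49515.26
Buyer bears: insurance 210.27 + delivery 2153.42 + duty 49515.26 = 51878.95
Landed cost = invoice 247366.05 + 51878.95 = 299245.00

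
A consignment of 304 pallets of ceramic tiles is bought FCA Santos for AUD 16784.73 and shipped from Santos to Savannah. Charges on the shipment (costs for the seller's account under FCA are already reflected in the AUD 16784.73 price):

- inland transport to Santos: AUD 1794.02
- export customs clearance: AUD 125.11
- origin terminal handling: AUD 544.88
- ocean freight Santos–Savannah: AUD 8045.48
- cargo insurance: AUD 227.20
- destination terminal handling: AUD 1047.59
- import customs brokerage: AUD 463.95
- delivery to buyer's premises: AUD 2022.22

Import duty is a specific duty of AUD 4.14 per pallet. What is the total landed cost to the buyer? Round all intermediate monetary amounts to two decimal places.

Total landed cost: AUD 30394.61

FCA: the seller delivers export-cleared goods to the carrier; the buyer bears costs from that point.
Already in the invoice (seller's account under FCA): inland to port, export clearance — exclude.
CIF value = FCA price + origin terminal + freight + insurance = 16784.73 + 544.88 + 8045.48 + 227.20 = 25602.29
Import duty = 304 × 4.14 = 1258.56
Buyer bears: origin terminal 544.88 + freight 8045.48 + insurance 227.20 + destination terminal 1047.59 + brokerage 463.95 + delivery 2022.22 + duty 1258.56 = 13609.88
Landed cost = invoice 16784.73 + 13609.88 = 30394.61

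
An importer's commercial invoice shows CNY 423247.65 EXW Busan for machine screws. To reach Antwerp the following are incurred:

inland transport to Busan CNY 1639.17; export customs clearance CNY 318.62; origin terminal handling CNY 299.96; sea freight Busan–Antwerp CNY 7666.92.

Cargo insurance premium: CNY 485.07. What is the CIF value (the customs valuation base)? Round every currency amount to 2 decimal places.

CIF = EXW price + pre-shipment costs + freight + insurance
CIF = 423247.65 + 1639.17 + 318.62 + 299.96 + 7666.92 + 485.07 = 433657.39

CIF value: CNY 433657.39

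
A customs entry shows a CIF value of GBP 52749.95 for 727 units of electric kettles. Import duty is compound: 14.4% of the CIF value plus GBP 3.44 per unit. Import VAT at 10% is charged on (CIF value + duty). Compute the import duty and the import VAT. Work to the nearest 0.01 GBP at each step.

Ad valorem component: 52749.95 × 14.4% = 7595.99
Specific component: 727 × 3.44 = 2500.88
Import duty = 7595.99 + 2500.88 = 10096.87
VAT base = CIF + duty = 52749.95 + 10096.87 = 62846.82
Import VAT = 62846.82 × 10% = 6284.68

Import duty: GBP 10096.87; import VAT: GBP 6284.68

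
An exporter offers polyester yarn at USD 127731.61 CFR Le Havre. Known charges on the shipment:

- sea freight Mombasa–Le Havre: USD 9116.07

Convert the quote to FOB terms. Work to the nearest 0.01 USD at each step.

FOB price: USD 118615.54

From CFR to FOB, the seller no longer bears: freight.
FOB price = 127731.61 − 9116.07 = 118615.54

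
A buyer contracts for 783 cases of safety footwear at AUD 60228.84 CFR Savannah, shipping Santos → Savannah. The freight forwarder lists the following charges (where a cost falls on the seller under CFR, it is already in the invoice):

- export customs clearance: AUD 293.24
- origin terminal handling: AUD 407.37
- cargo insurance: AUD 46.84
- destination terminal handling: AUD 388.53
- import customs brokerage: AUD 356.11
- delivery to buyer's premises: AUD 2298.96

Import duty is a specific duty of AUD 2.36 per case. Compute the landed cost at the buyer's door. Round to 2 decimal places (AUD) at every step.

CFR: the seller pays costs through ocean freight to the destination port, but not insurance.
Already in the invoice (seller's account under CFR): export clearance, origin terminal — exclude.
CIF value = CFR price + insurance = 60228.84 + 46.84 = 60275.68
Import duty = 783 × 2.36 = 1847.88
Buyer bears: insurance 46.84 + destination terminal 388.53 + brokerage 356.11 + delivery 2298.96 + duty 1847.88 = 4938.32
Landed cost = invoice 60228.84 + 4938.32 = 65167.16

Total landed cost: AUD 65167.16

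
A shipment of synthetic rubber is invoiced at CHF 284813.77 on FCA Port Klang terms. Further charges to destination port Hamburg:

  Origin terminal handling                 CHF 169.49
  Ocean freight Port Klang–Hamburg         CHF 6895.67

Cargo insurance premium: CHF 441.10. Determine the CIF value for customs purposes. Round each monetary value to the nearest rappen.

CIF value: CHF 292320.03

CIF = FCA price + pre-shipment costs + freight + insurance
CIF = 284813.77 + 169.49 + 6895.67 + 441.10 = 292320.03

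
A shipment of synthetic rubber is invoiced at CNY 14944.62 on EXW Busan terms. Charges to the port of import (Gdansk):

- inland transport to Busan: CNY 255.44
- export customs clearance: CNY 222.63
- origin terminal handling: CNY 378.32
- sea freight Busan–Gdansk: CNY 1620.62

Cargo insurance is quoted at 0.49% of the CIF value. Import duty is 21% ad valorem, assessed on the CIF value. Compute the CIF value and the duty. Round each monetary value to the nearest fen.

CIF value: CNY 17507.42; import duty: CNY 3676.56

Let C be the CIF value. C = EXW price + pre-shipment costs + freight + 0.49% × C
C − 0.49% × C = 14944.62 + 255.44 + 222.63 + 378.32 + 1620.62
0.9951 × C = 17421.63
C = 17421.63 / 0.9951 = 17507.42
Insurance premium = 0.49% × 17507.42 = 85.79
Import duty = 17507.42 × 21% = 3676.56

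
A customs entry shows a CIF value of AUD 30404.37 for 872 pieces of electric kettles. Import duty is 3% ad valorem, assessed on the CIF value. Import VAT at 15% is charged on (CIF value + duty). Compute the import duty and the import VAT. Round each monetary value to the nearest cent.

Import duty = 30404.37 × 3% = 912.13
VAT base = CIF + duty = 30404.37 + 912.13 = 31316.50
Import VAT = 31316.50 × 15% = 4697.48

Import duty: AUD 912.13; import VAT: AUD 4697.48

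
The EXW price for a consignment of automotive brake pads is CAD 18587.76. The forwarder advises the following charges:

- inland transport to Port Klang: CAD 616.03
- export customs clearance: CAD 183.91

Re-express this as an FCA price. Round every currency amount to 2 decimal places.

From EXW to FCA, the seller additionally bears: inland to port, export clearance.
FCA price = 18587.76 + 616.03 + 183.91 = 19387.70

FCA price: CAD 19387.70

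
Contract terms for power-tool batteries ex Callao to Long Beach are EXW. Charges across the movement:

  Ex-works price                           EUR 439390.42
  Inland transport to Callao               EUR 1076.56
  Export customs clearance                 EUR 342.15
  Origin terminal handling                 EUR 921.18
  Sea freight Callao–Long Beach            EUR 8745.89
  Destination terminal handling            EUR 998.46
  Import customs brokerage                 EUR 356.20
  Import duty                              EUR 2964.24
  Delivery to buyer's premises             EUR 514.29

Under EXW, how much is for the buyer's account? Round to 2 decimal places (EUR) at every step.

Buyer's account: EUR 15918.97

EXW: the seller makes goods available at their premises; the buyer bears all onward costs.
Seller's account: goods 439390.42 = 439390.42
Buyer's account: inland to port 1076.56 + export clearance 342.15 + origin terminal 921.18 + freight 8745.89 + destination terminal 998.46 + brokerage 356.20 + duty 2964.24 + delivery 514.29 = 15918.97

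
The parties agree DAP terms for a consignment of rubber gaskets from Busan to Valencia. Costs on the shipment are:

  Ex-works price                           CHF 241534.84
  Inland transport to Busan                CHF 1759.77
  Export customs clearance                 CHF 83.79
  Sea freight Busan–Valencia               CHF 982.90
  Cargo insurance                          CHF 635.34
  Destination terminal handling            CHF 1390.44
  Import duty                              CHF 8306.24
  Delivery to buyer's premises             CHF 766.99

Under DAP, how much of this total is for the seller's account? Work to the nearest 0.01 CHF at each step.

DAP: the seller bears all costs to the named destination except import duty and clearance.
Seller's account: goods 241534.84 + inland to port 1759.77 + export clearance 83.79 + freight 982.90 + insurance 635.34 + destination terminal 1390.44 + delivery 766.99 = 247154.07
Buyer's account: duty 8306.24 = 8306.24

Seller's account: CHF 247154.07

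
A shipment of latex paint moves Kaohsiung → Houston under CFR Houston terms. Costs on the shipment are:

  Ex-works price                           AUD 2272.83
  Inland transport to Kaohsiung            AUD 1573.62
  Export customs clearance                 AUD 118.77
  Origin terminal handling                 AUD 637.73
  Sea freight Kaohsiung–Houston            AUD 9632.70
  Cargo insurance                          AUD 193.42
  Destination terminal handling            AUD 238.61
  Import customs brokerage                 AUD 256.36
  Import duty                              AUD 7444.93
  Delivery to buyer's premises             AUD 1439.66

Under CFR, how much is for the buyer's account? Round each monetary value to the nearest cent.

Buyer's account: AUD 9572.98

CFR: the seller pays costs through ocean freight to the destination port, but not insurance.
Seller's account: goods 2272.83 + inland to port 1573.62 + export clearance 118.77 + origin terminal 637.73 + freight 9632.70 = 14235.65
Buyer's account: insurance 193.42 + destination terminal 238.61 + brokerage 256.36 + duty 7444.93 + delivery 1439.66 = 9572.98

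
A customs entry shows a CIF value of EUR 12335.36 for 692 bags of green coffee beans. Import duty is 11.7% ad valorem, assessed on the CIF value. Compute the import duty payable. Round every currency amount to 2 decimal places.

Import duty = 12335.36 × 11.7% = 1443.24

Import duty: EUR 1443.24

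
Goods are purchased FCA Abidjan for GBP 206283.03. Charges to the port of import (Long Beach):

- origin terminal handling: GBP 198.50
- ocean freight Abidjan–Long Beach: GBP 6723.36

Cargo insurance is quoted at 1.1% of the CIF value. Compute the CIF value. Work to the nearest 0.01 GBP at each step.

CIF value: GBP 215576.23

Let C be the CIF value. C = FCA price + pre-shipment costs + freight + 1.1% × C
C − 1.1% × C = 206283.03 + 198.50 + 6723.36
0.989 × C = 213204.89
C = 213204.89 / 0.989 = 215576.23
Insurance premium = 1.1% × 215576.23 = 2371.34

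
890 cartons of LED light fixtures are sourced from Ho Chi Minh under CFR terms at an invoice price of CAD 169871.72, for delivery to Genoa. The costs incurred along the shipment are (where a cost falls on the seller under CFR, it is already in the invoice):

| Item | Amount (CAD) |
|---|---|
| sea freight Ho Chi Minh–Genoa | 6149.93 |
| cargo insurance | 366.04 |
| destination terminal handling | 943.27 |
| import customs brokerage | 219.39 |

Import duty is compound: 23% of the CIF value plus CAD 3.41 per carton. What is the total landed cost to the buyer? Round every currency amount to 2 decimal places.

Total landed cost: CAD 213590.00

CFR: the seller pays costs through ocean freight to the destination port, but not insurance.
Already in the invoice (seller's account under CFR): freight — exclude.
CIF value = CFR price + insurance = 169871.72 + 366.04 = 170237.76
Ad valorem component: 170237.76 × 23% = 39154.68
Specific component: 890 × 3.41 = 3034.90
Import duty = 39154.68 + 3034.90 = 42189.58
Buyer bears: insurance 366.04 + destination terminal 943.27 + brokerage 219.39 + duty 42189.58 = 43718.28
Landed cost = invoice 169871.72 + 43718.28 = 213590.00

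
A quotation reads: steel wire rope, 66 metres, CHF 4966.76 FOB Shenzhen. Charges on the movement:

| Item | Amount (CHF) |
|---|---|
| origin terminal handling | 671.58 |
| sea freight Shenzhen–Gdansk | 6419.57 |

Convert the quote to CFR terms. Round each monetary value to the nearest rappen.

CFR price: CHF 11386.33

Not relevant to the conversion: origin terminal — on the seller under both FOB and CFR; already in the FOB price and stays in the CFR price.
From FOB to CFR, the seller additionally bears: freight.
CFR price = 4966.76 + 6419.57 = 11386.33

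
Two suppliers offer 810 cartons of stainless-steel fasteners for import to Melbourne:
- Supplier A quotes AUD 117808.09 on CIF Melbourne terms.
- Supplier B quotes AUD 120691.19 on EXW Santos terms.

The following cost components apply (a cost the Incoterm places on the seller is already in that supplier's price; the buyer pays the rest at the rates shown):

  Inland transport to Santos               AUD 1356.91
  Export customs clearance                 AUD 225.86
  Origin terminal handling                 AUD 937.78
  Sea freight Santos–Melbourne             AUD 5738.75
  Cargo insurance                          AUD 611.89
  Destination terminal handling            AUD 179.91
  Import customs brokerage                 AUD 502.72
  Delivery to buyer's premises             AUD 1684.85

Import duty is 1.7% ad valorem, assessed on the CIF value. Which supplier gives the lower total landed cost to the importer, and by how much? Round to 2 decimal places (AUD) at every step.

Supplier A (CIF):
The CIF price already equals the CIF value: 117808.09
Import duty = 117808.09 × 1.7% = 2002.74
Buyer bears (A): 179.91 + 502.72 + 1684.85 = 2367.48
Landed cost (A) = invoice 117808.09 + 2367.48 + duty 2002.74 = 122178.31
Supplier B (EXW):
CIF value = EXW price + inland to port + export clearance + origin terminal + freight + insurance = 120691.19 + 1356.91 + 225.86 + 937.78 + 5738.75 + 611.89 = 129562.38
Import duty = 129562.38 × 1.7% = 2202.56
Buyer bears (B): 1356.91 + 225.86 + 937.78 + 5738.75 + 611.89 + 179.91 + 502.72 + 1684.85 = 11238.67
Landed cost (B) = invoice 120691.19 + 11238.67 + duty 2202.56 = 134132.42
Difference = |122178.31 − 134132.42| = 11954.11

Supplier A is cheaper by AUD 11954.11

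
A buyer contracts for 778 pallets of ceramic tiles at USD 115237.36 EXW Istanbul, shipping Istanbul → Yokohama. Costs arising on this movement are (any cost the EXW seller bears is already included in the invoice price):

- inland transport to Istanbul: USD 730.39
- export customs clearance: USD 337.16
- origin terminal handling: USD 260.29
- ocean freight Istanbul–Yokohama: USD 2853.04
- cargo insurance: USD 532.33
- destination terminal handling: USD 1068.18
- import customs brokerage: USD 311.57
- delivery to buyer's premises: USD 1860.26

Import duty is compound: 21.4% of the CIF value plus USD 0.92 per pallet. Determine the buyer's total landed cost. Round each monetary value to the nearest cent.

Total landed cost: USD 149575.76

EXW: the seller makes goods available at their premises; the buyer bears all onward costs.
CIF value = EXW price + inland to port + export clearance + origin terminal + freight + insurance = 115237.36 + 730.39 + 337.16 + 260.29 + 2853.04 + 532.33 = 119950.57
Ad valorem component: 119950.57 × 21.4% = 25669.42
Specific component: 778 × 0.92 = 715.76
Import duty = 25669.42 + 715.76 = 26385.18
Buyer bears: inland to port 730.39 + export clearance 337.16 + origin terminal 260.29 + freight 2853.04 + insurance 532.33 + destination terminal 1068.18 + brokerage 311.57 + delivery 1860.26 + duty 26385.18 = 34338.40
Landed cost = invoice 115237.36 + 34338.40 = 149575.76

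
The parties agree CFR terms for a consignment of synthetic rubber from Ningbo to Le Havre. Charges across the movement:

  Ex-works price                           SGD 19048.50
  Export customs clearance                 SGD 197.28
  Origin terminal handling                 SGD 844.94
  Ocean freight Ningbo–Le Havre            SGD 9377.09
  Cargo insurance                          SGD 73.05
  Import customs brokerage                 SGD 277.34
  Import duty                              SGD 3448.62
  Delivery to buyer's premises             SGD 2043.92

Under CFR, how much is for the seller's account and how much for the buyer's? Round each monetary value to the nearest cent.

CFR: the seller pays costs through ocean freight to the destination port, but not insurance.
Seller's account: goods 19048.50 + export clearance 197.28 + origin terminal 844.94 + freight 9377.09 = 29467.81
Buyer's account: insurance 73.05 + brokerage 277.34 + duty 3448.62 + delivery 2043.92 = 5842.93

Seller: SGD 29467.81; buyer: SGD 5842.93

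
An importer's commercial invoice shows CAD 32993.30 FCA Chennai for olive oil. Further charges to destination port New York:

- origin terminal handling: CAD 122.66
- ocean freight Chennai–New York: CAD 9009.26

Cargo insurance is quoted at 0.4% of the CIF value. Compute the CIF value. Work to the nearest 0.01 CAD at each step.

CIF value: CAD 42294.40

Let C be the CIF value. C = FCA price + pre-shipment costs + freight + 0.4% × C
C − 0.4% × C = 32993.30 + 122.66 + 9009.26
0.996 × C = 42125.22
C = 42125.22 / 0.996 = 42294.40
Insurance premium = 0.4% × 42294.40 = 169.18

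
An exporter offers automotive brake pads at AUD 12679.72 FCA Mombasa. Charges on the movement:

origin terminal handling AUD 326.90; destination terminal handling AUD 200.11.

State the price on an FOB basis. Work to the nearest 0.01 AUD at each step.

Not relevant to the conversion: destination terminal — on the buyer under both terms; not part of either seller's price.
From FCA to FOB, the seller additionally bears: origin terminal.
FOB price = 12679.72 + 326.90 = 13006.62

FOB price: AUD 13006.62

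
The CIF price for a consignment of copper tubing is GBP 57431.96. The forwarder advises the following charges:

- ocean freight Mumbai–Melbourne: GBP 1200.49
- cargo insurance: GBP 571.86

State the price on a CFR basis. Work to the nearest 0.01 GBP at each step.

CFR price: GBP 56860.10

Not relevant to the conversion: freight — on the seller under both CIF and CFR; already in the CIF price and stays in the CFR price.
From CIF to CFR, the seller no longer bears: insurance.
CFR price = 57431.96 − 571.86 = 56860.10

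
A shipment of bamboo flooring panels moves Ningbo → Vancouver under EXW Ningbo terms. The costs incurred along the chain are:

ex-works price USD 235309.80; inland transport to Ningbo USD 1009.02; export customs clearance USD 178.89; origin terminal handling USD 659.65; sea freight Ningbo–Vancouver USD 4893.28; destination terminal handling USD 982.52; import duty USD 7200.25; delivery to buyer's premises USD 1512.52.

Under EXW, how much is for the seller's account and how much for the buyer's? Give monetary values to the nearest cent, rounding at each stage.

EXW: the seller makes goods available at their premises; the buyer bears all onward costs.
Seller's account: goods 235309.80 = 235309.80
Buyer's account: inland to port 1009.02 + export clearance 178.89 + origin terminal 659.65 + freight 4893.28 + destination terminal 982.52 + duty 7200.25 + delivery 1512.52 = 16436.13

Seller: USD 235309.80; buyer: USD 16436.13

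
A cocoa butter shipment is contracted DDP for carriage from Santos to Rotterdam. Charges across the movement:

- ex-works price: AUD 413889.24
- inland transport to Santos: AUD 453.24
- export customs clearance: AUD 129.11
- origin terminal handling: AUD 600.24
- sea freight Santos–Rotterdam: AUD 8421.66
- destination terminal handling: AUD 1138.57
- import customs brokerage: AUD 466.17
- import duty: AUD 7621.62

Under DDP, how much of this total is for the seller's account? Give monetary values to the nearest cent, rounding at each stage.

DDP: the seller bears all costs including import duty.
Seller's account: goods 413889.24 + inland to port 453.24 + export clearance 129.11 + origin terminal 600.24 + freight 8421.66 + destination terminal 1138.57 + brokerage 466.17 + duty 7621.62 = 432719.85
Buyer's account: 0.00

Seller's account: AUD 432719.85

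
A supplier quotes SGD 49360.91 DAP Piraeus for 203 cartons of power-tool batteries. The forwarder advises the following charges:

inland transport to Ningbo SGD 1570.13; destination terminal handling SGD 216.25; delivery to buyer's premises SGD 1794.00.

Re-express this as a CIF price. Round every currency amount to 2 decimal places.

CIF price: SGD 47350.66

Not relevant to the conversion: inland to port — on the seller under both DAP and CIF; already in the DAP price and stays in the CIF price.
From DAP to CIF, the seller no longer bears: destination terminal, delivery.
CIF price = 49360.91 − 216.25 − 1794.00 = 47350.66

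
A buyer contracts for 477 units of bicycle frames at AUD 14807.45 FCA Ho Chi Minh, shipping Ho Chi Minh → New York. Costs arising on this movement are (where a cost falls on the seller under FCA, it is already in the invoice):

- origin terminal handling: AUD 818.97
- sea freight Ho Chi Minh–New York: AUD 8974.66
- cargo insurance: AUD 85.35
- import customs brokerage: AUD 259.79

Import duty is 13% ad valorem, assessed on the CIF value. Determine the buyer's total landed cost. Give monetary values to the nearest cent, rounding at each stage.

FCA: the seller delivers export-cleared goods to the carrier; the buyer bears costs from that point.
CIF value = FCA price + origin terminal + freight + insurance = 14807.45 + 818.97 + 8974.66 + 85.35 = 24686.43
Import duty = 24686.43 × 13% = 3209.24
Buyer bears: origin terminal 818.97 + freight 8974.66 + insurance 85.35 + brokerage 259.79 + duty 3209.24 = 13348.01
Landed cost = invoice 14807.45 + 13348.01 = 28155.46

Total landed cost: AUD 28155.46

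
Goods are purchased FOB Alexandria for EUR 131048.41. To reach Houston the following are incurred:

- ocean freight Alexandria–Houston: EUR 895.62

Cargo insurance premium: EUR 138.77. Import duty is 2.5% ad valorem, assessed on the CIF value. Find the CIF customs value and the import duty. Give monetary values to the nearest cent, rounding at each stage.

CIF value: EUR 132082.80; import duty: EUR 3302.07

CIF = FOB price + freight + insurance
CIF = 131048.41 + 895.62 + 138.77 = 132082.80
Import duty = 132082.80 × 2.5% = 3302.07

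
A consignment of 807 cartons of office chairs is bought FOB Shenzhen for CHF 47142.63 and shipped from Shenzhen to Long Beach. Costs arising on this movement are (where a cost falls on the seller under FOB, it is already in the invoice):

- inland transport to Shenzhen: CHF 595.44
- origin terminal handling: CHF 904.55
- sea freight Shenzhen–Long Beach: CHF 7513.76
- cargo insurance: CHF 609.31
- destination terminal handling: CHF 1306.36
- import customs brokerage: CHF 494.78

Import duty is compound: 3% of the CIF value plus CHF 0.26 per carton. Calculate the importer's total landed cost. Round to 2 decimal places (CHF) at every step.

FOB: the seller bears costs until goods are on board at the origin port; the buyer bears freight, insurance and all costs thereafter.
Already in the invoice (seller's account under FOB): inland to port, origin terminal — exclude.
CIF value = FOB price + freight + insurance = 47142.63 + 7513.76 + 609.31 = 55265.70
Ad valorem component: 55265.70 × 3% = 1657.97
Specific component: 807 × 0.26 = 209.82
Import duty = 1657.97 + 209.82 = 1867.79
Buyer bears: freight 7513.76 + insurance 609.31 + destination terminal 1306.36 + brokerage 494.78 + duty 1867.79 = 11792.00
Landed cost = invoice 47142.63 + 11792.00 = 58934.63

Total landed cost: CHF 58934.63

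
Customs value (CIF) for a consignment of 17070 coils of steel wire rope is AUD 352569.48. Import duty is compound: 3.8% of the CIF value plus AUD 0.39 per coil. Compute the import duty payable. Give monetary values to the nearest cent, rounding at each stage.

Ad valorem component: 352569.48 × 3.8% = 13397.64
Specific component: 17070 × 0.39 = 6657.30
Import duty = 13397.64 + 6657.30 = 20054.94

Import duty: AUD 20054.94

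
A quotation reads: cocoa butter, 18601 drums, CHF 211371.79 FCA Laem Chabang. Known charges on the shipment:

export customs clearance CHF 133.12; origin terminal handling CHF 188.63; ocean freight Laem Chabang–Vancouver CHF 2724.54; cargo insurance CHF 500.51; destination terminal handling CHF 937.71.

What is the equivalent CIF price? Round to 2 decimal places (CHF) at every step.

CIF price: CHF 214785.47

Not relevant to the conversion: export clearance — on the seller under both FCA and CIF; already in the FCA price and stays in the CIF price. destination terminal — on the buyer under both terms; not part of either seller's price.
From FCA to CIF, the seller additionally bears: origin terminal, freight, insurance.
CIF price = 211371.79 + 188.63 + 2724.54 + 500.51 = 214785.47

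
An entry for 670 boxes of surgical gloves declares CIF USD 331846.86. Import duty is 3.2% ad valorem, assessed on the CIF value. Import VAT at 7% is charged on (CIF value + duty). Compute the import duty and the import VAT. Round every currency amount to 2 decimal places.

Import duty = 331846.86 × 3.2% = 10619.10
VAT base = CIF + duty = 331846.86 + 10619.10 = 342465.96
Import VAT = 342465.96 × 7% = 23972.62

Import duty: USD 10619.10; import VAT: USD 23972.62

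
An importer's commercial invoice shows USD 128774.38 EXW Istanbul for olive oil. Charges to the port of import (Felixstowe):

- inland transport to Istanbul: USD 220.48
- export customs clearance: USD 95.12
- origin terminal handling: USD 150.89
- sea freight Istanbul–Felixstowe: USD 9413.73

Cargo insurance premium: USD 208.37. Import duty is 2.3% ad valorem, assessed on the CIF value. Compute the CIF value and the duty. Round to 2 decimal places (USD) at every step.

CIF = EXW price + pre-shipment costs + freight + insurance
CIF = 128774.38 + 220.48 + 95.12 + 150.89 + 9413.73 + 208.37 = 138862.97
Import duty = 138862.97 × 2.3% = 3193.85

CIF value: USD 138862.97; import duty: USD 3193.85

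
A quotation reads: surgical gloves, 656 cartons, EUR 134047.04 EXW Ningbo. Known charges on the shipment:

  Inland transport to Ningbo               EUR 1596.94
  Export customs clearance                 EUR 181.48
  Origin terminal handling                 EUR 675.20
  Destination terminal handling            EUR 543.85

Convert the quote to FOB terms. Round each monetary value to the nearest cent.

FOB price: EUR 136500.66

Not relevant to the conversion: destination terminal — on the buyer under both terms; not part of either seller's price.
From EXW to FOB, the seller additionally bears: inland to port, export clearance, origin terminal.
FOB price = 134047.04 + 1596.94 + 181.48 + 675.20 = 136500.66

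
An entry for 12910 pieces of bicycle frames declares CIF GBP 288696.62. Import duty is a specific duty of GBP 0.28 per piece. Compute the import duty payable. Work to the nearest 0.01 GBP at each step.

Import duty = 12910 × 0.28 = 3614.80

Import duty: GBP 3614.80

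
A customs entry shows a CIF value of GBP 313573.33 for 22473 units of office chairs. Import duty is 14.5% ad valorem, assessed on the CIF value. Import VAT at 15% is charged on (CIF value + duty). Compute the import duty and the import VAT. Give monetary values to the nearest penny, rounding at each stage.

Import duty = 313573.33 × 14.5% = 45468.13
VAT base = CIF + duty = 313573.33 + 45468.13 = 359041.46
Import VAT = 359041.46 × 15% = 53856.22

Import duty: GBP 45468.13; import VAT: GBP 53856.22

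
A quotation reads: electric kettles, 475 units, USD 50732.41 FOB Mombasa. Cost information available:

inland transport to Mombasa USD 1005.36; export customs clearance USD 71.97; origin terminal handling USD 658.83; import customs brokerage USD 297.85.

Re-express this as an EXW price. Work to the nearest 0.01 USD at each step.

Not relevant to the conversion: brokerage — on the buyer under both terms; not part of either seller's price.
From FOB to EXW, the seller no longer bears: inland to port, export clearance, origin terminal.
EXW price = 50732.41 − 1005.36 − 71.97 − 658.83 = 48996.25

EXW price: USD 48996.25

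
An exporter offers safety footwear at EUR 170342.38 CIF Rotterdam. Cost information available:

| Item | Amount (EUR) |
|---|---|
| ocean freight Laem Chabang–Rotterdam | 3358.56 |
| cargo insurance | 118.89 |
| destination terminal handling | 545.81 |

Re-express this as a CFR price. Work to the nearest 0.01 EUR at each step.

Not relevant to the conversion: freight — on the seller under both CIF and CFR; already in the CIF price and stays in the CFR price. destination terminal — on the buyer under both terms; not part of either seller's price.
From CIF to CFR, the seller no longer bears: insurance.
CFR price = 170342.38 − 118.89 = 170223.49

CFR price: EUR 170223.49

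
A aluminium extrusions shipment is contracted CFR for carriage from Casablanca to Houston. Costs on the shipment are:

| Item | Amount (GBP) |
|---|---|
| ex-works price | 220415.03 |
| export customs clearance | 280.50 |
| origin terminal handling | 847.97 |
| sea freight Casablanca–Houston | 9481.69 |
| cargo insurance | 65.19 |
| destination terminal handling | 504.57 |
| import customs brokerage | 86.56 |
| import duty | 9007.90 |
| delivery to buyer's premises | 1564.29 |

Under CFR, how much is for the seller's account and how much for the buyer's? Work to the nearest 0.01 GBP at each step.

Seller: GBP 231025.19; buyer: GBP 11228.51

CFR: the seller pays costs through ocean freight to the destination port, but not insurance.
Seller's account: goods 220415.03 + export clearance 280.50 + origin terminal 847.97 + freight 9481.69 = 231025.19
Buyer's account: insurance 65.19 + destination terminal 504.57 + brokerage 86.56 + duty 9007.90 + delivery 1564.29 = 11228.51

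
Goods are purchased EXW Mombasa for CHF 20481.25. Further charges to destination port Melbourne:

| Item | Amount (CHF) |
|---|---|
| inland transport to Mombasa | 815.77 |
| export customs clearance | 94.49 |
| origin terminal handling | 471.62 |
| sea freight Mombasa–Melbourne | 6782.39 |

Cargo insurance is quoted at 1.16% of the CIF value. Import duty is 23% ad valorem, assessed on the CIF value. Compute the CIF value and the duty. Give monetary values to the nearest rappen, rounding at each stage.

CIF value: CHF 28981.71; import duty: CHF 6665.79

Let C be the CIF value. C = EXW price + pre-shipment costs + freight + 1.16% × C
C − 1.16% × C = 20481.25 + 815.77 + 94.49 + 471.62 + 6782.39
0.9884 × C = 28645.52
C = 28645.52 / 0.9884 = 28981.71
Insurance premium = 1.16% × 28981.71 = 336.19
Import duty = 28981.71 × 23% = 6665.79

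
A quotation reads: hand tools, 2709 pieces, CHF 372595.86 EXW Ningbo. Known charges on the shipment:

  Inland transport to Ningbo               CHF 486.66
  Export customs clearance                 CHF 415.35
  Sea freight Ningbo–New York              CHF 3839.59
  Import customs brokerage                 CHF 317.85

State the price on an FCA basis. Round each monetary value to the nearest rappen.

Not relevant to the conversion: brokerage, freight — on the buyer under both terms; not part of either seller's price.
From EXW to FCA, the seller additionally bears: inland to port, export clearance.
FCA price = 372595.86 + 486.66 + 415.35 = 373497.87

FCA price: CHF 373497.87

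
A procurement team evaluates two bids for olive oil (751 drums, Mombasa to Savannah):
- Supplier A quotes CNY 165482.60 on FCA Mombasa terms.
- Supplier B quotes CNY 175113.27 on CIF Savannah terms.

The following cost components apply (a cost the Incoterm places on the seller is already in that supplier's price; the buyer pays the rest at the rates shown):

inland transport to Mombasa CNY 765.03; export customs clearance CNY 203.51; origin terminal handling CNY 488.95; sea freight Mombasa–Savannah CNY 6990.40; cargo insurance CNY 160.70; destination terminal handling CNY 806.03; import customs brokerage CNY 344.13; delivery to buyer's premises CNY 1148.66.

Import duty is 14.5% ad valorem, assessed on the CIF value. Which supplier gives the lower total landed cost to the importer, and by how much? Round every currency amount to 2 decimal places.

Supplier A is cheaper by CNY 2279.26

Supplier A (FCA):
CIF value = FCA price + origin terminal + freight + insurance = 165482.60 + 488.95 + 6990.40 + 160.70 = 173122.65
Import duty = 173122.65 × 14.5% = 25102.78
Buyer bears (A): 488.95 + 6990.40 + 160.70 + 806.03 + 344.13 + 1148.66 = 9938.87
Landed cost (A) = invoice 165482.60 + 9938.87 + duty 25102.78 = 200524.25
Supplier B (CIF):
The CIF price already equals the CIF value: 175113.27
Import duty = 175113.27 × 14.5% = 25391.42
Buyer bears (B): 806.03 + 344.13 + 1148.66 = 2298.82
Landed cost (B) = invoice 175113.27 + 2298.82 + duty 25391.42 = 202803.51
Difference = |200524.25 − 202803.51| = 2279.26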